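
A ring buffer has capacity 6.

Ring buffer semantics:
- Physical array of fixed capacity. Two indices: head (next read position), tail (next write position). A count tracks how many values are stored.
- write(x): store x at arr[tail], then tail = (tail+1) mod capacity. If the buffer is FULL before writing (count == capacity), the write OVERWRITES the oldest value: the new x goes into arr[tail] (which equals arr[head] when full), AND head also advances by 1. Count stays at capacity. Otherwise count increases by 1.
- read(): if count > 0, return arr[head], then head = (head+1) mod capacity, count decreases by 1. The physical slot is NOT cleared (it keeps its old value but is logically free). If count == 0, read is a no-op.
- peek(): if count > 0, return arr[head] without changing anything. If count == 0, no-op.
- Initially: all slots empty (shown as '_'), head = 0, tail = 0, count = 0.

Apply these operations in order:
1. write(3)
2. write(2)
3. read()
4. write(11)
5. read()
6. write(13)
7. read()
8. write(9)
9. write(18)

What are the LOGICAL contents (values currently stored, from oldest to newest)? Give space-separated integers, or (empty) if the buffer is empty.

After op 1 (write(3)): arr=[3 _ _ _ _ _] head=0 tail=1 count=1
After op 2 (write(2)): arr=[3 2 _ _ _ _] head=0 tail=2 count=2
After op 3 (read()): arr=[3 2 _ _ _ _] head=1 tail=2 count=1
After op 4 (write(11)): arr=[3 2 11 _ _ _] head=1 tail=3 count=2
After op 5 (read()): arr=[3 2 11 _ _ _] head=2 tail=3 count=1
After op 6 (write(13)): arr=[3 2 11 13 _ _] head=2 tail=4 count=2
After op 7 (read()): arr=[3 2 11 13 _ _] head=3 tail=4 count=1
After op 8 (write(9)): arr=[3 2 11 13 9 _] head=3 tail=5 count=2
After op 9 (write(18)): arr=[3 2 11 13 9 18] head=3 tail=0 count=3

Answer: 13 9 18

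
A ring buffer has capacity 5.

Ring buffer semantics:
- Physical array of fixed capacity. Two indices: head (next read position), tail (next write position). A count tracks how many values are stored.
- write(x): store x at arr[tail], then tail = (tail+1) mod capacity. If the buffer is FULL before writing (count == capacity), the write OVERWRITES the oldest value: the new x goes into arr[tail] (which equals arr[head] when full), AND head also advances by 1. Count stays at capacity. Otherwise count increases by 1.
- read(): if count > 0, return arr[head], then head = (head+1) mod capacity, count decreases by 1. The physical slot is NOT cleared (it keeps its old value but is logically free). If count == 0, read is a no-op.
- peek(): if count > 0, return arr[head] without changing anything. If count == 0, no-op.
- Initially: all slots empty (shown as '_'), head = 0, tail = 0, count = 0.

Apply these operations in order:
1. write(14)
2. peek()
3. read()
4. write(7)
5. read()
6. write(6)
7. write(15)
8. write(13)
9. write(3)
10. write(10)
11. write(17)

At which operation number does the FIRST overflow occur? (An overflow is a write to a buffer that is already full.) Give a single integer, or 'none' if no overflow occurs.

After op 1 (write(14)): arr=[14 _ _ _ _] head=0 tail=1 count=1
After op 2 (peek()): arr=[14 _ _ _ _] head=0 tail=1 count=1
After op 3 (read()): arr=[14 _ _ _ _] head=1 tail=1 count=0
After op 4 (write(7)): arr=[14 7 _ _ _] head=1 tail=2 count=1
After op 5 (read()): arr=[14 7 _ _ _] head=2 tail=2 count=0
After op 6 (write(6)): arr=[14 7 6 _ _] head=2 tail=3 count=1
After op 7 (write(15)): arr=[14 7 6 15 _] head=2 tail=4 count=2
After op 8 (write(13)): arr=[14 7 6 15 13] head=2 tail=0 count=3
After op 9 (write(3)): arr=[3 7 6 15 13] head=2 tail=1 count=4
After op 10 (write(10)): arr=[3 10 6 15 13] head=2 tail=2 count=5
After op 11 (write(17)): arr=[3 10 17 15 13] head=3 tail=3 count=5

Answer: 11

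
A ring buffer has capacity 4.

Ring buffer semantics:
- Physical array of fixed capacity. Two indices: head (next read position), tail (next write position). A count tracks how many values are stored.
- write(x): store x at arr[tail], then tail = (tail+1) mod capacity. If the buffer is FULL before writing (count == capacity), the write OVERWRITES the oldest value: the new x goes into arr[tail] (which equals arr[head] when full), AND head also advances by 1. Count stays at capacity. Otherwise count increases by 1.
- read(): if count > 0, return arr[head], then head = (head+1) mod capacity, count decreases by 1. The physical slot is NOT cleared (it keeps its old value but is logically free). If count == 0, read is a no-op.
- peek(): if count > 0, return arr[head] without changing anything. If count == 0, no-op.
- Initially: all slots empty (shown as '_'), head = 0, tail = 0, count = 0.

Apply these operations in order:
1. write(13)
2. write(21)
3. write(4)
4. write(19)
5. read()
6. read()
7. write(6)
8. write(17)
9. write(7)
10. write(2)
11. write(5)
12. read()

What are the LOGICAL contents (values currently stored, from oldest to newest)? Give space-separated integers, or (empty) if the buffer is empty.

After op 1 (write(13)): arr=[13 _ _ _] head=0 tail=1 count=1
After op 2 (write(21)): arr=[13 21 _ _] head=0 tail=2 count=2
After op 3 (write(4)): arr=[13 21 4 _] head=0 tail=3 count=3
After op 4 (write(19)): arr=[13 21 4 19] head=0 tail=0 count=4
After op 5 (read()): arr=[13 21 4 19] head=1 tail=0 count=3
After op 6 (read()): arr=[13 21 4 19] head=2 tail=0 count=2
After op 7 (write(6)): arr=[6 21 4 19] head=2 tail=1 count=3
After op 8 (write(17)): arr=[6 17 4 19] head=2 tail=2 count=4
After op 9 (write(7)): arr=[6 17 7 19] head=3 tail=3 count=4
After op 10 (write(2)): arr=[6 17 7 2] head=0 tail=0 count=4
After op 11 (write(5)): arr=[5 17 7 2] head=1 tail=1 count=4
After op 12 (read()): arr=[5 17 7 2] head=2 tail=1 count=3

Answer: 7 2 5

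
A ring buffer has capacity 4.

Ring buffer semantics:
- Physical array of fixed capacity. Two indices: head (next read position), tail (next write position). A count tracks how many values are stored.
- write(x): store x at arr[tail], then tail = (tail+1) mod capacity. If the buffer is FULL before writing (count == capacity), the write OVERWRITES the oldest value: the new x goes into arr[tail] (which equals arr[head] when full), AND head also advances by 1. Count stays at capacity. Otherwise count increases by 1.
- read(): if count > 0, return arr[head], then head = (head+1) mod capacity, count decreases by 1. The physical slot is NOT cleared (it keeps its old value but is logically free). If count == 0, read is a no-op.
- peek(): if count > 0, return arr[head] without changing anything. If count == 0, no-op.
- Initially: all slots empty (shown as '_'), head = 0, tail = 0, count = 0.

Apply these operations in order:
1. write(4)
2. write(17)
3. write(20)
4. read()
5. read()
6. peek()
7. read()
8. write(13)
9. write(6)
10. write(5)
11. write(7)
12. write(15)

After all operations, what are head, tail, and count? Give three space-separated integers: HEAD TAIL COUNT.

Answer: 0 0 4

Derivation:
After op 1 (write(4)): arr=[4 _ _ _] head=0 tail=1 count=1
After op 2 (write(17)): arr=[4 17 _ _] head=0 tail=2 count=2
After op 3 (write(20)): arr=[4 17 20 _] head=0 tail=3 count=3
After op 4 (read()): arr=[4 17 20 _] head=1 tail=3 count=2
After op 5 (read()): arr=[4 17 20 _] head=2 tail=3 count=1
After op 6 (peek()): arr=[4 17 20 _] head=2 tail=3 count=1
After op 7 (read()): arr=[4 17 20 _] head=3 tail=3 count=0
After op 8 (write(13)): arr=[4 17 20 13] head=3 tail=0 count=1
After op 9 (write(6)): arr=[6 17 20 13] head=3 tail=1 count=2
After op 10 (write(5)): arr=[6 5 20 13] head=3 tail=2 count=3
After op 11 (write(7)): arr=[6 5 7 13] head=3 tail=3 count=4
After op 12 (write(15)): arr=[6 5 7 15] head=0 tail=0 count=4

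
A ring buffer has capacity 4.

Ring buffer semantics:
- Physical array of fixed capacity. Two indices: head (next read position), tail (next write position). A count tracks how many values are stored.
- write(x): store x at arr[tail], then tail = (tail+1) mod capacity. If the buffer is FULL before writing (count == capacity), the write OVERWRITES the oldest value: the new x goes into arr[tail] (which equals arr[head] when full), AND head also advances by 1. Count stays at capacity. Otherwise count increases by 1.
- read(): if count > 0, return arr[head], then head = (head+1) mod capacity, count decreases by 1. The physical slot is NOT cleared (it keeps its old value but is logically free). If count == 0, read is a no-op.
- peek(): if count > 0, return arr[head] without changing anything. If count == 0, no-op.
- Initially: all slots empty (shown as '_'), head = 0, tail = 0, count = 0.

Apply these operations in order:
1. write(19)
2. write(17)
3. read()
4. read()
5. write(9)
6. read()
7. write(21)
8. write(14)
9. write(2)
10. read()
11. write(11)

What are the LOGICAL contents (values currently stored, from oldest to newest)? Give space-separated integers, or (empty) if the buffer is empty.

Answer: 14 2 11

Derivation:
After op 1 (write(19)): arr=[19 _ _ _] head=0 tail=1 count=1
After op 2 (write(17)): arr=[19 17 _ _] head=0 tail=2 count=2
After op 3 (read()): arr=[19 17 _ _] head=1 tail=2 count=1
After op 4 (read()): arr=[19 17 _ _] head=2 tail=2 count=0
After op 5 (write(9)): arr=[19 17 9 _] head=2 tail=3 count=1
After op 6 (read()): arr=[19 17 9 _] head=3 tail=3 count=0
After op 7 (write(21)): arr=[19 17 9 21] head=3 tail=0 count=1
After op 8 (write(14)): arr=[14 17 9 21] head=3 tail=1 count=2
After op 9 (write(2)): arr=[14 2 9 21] head=3 tail=2 count=3
After op 10 (read()): arr=[14 2 9 21] head=0 tail=2 count=2
After op 11 (write(11)): arr=[14 2 11 21] head=0 tail=3 count=3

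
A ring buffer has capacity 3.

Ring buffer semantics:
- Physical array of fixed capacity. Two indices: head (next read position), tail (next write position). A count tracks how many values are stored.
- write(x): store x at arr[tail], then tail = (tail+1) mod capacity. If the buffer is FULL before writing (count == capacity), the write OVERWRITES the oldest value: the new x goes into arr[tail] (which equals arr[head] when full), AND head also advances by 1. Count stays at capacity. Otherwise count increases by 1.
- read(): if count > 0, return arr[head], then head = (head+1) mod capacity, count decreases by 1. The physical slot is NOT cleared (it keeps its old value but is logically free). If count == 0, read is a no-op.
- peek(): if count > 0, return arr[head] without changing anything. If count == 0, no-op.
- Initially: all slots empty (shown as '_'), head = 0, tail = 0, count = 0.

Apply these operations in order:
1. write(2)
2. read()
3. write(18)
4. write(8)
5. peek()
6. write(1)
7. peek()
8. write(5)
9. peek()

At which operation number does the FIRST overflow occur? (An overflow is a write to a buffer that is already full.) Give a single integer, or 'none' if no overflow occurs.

After op 1 (write(2)): arr=[2 _ _] head=0 tail=1 count=1
After op 2 (read()): arr=[2 _ _] head=1 tail=1 count=0
After op 3 (write(18)): arr=[2 18 _] head=1 tail=2 count=1
After op 4 (write(8)): arr=[2 18 8] head=1 tail=0 count=2
After op 5 (peek()): arr=[2 18 8] head=1 tail=0 count=2
After op 6 (write(1)): arr=[1 18 8] head=1 tail=1 count=3
After op 7 (peek()): arr=[1 18 8] head=1 tail=1 count=3
After op 8 (write(5)): arr=[1 5 8] head=2 tail=2 count=3
After op 9 (peek()): arr=[1 5 8] head=2 tail=2 count=3

Answer: 8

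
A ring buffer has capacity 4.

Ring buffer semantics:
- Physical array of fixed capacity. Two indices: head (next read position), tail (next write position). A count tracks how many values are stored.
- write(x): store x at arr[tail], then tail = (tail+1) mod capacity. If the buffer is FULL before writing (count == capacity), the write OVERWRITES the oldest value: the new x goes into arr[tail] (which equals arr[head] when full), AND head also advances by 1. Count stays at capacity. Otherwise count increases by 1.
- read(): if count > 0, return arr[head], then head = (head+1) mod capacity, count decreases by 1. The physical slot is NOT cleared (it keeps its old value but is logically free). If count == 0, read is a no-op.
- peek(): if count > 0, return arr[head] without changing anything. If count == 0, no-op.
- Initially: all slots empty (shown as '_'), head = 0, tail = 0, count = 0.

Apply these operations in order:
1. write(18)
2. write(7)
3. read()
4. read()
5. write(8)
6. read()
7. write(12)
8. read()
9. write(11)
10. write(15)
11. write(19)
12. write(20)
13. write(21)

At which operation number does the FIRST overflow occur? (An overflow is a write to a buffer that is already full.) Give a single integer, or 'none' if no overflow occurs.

After op 1 (write(18)): arr=[18 _ _ _] head=0 tail=1 count=1
After op 2 (write(7)): arr=[18 7 _ _] head=0 tail=2 count=2
After op 3 (read()): arr=[18 7 _ _] head=1 tail=2 count=1
After op 4 (read()): arr=[18 7 _ _] head=2 tail=2 count=0
After op 5 (write(8)): arr=[18 7 8 _] head=2 tail=3 count=1
After op 6 (read()): arr=[18 7 8 _] head=3 tail=3 count=0
After op 7 (write(12)): arr=[18 7 8 12] head=3 tail=0 count=1
After op 8 (read()): arr=[18 7 8 12] head=0 tail=0 count=0
After op 9 (write(11)): arr=[11 7 8 12] head=0 tail=1 count=1
After op 10 (write(15)): arr=[11 15 8 12] head=0 tail=2 count=2
After op 11 (write(19)): arr=[11 15 19 12] head=0 tail=3 count=3
After op 12 (write(20)): arr=[11 15 19 20] head=0 tail=0 count=4
After op 13 (write(21)): arr=[21 15 19 20] head=1 tail=1 count=4

Answer: 13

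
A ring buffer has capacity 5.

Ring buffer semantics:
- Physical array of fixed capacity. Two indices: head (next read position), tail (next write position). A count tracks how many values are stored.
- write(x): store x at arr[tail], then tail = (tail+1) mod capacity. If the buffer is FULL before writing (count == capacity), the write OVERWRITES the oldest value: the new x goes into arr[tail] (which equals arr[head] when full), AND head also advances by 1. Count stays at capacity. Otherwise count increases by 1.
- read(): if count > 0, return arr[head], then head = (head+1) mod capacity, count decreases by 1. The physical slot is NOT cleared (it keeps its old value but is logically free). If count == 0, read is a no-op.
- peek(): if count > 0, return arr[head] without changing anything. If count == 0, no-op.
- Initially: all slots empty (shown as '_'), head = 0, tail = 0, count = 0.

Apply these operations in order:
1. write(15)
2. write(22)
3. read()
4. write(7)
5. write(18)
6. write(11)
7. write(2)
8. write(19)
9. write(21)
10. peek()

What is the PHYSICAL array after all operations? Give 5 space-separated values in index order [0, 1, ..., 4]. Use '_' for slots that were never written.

Answer: 2 19 21 18 11

Derivation:
After op 1 (write(15)): arr=[15 _ _ _ _] head=0 tail=1 count=1
After op 2 (write(22)): arr=[15 22 _ _ _] head=0 tail=2 count=2
After op 3 (read()): arr=[15 22 _ _ _] head=1 tail=2 count=1
After op 4 (write(7)): arr=[15 22 7 _ _] head=1 tail=3 count=2
After op 5 (write(18)): arr=[15 22 7 18 _] head=1 tail=4 count=3
After op 6 (write(11)): arr=[15 22 7 18 11] head=1 tail=0 count=4
After op 7 (write(2)): arr=[2 22 7 18 11] head=1 tail=1 count=5
After op 8 (write(19)): arr=[2 19 7 18 11] head=2 tail=2 count=5
After op 9 (write(21)): arr=[2 19 21 18 11] head=3 tail=3 count=5
After op 10 (peek()): arr=[2 19 21 18 11] head=3 tail=3 count=5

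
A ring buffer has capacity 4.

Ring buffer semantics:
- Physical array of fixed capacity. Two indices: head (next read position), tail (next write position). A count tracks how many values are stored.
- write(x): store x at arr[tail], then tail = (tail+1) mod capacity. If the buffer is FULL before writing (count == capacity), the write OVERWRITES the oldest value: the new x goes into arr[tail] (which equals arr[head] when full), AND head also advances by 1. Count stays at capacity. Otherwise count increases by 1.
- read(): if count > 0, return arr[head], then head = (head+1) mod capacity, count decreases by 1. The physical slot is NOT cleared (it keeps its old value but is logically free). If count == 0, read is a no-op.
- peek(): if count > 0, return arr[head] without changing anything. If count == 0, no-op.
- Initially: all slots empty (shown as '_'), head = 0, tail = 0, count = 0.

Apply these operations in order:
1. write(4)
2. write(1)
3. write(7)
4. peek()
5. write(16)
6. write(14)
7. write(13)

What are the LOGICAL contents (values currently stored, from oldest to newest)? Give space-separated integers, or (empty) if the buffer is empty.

After op 1 (write(4)): arr=[4 _ _ _] head=0 tail=1 count=1
After op 2 (write(1)): arr=[4 1 _ _] head=0 tail=2 count=2
After op 3 (write(7)): arr=[4 1 7 _] head=0 tail=3 count=3
After op 4 (peek()): arr=[4 1 7 _] head=0 tail=3 count=3
After op 5 (write(16)): arr=[4 1 7 16] head=0 tail=0 count=4
After op 6 (write(14)): arr=[14 1 7 16] head=1 tail=1 count=4
After op 7 (write(13)): arr=[14 13 7 16] head=2 tail=2 count=4

Answer: 7 16 14 13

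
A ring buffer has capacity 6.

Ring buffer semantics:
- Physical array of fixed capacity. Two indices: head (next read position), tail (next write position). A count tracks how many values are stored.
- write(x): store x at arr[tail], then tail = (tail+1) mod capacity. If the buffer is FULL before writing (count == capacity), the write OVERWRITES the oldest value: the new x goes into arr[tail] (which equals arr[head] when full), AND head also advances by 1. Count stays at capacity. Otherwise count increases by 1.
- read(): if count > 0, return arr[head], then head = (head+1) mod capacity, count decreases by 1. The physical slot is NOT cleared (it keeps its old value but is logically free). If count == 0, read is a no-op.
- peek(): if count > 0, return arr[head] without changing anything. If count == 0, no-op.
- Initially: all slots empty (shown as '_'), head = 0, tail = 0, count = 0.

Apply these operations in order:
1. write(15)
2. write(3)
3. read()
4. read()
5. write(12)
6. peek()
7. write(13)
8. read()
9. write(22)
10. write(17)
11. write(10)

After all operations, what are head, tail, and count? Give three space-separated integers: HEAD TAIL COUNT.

After op 1 (write(15)): arr=[15 _ _ _ _ _] head=0 tail=1 count=1
After op 2 (write(3)): arr=[15 3 _ _ _ _] head=0 tail=2 count=2
After op 3 (read()): arr=[15 3 _ _ _ _] head=1 tail=2 count=1
After op 4 (read()): arr=[15 3 _ _ _ _] head=2 tail=2 count=0
After op 5 (write(12)): arr=[15 3 12 _ _ _] head=2 tail=3 count=1
After op 6 (peek()): arr=[15 3 12 _ _ _] head=2 tail=3 count=1
After op 7 (write(13)): arr=[15 3 12 13 _ _] head=2 tail=4 count=2
After op 8 (read()): arr=[15 3 12 13 _ _] head=3 tail=4 count=1
After op 9 (write(22)): arr=[15 3 12 13 22 _] head=3 tail=5 count=2
After op 10 (write(17)): arr=[15 3 12 13 22 17] head=3 tail=0 count=3
After op 11 (write(10)): arr=[10 3 12 13 22 17] head=3 tail=1 count=4

Answer: 3 1 4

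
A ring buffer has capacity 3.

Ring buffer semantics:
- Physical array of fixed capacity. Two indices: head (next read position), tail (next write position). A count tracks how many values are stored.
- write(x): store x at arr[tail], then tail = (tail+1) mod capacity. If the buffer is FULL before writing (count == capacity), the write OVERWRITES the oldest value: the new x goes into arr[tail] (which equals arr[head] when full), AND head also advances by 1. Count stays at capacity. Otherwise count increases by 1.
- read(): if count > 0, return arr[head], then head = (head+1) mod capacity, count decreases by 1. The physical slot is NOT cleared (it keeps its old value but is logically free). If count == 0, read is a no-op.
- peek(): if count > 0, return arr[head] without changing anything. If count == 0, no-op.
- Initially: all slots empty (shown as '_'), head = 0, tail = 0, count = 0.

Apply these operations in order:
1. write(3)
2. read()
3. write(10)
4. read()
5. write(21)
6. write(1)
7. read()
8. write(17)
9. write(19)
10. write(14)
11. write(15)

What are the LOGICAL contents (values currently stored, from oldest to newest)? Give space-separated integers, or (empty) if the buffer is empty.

After op 1 (write(3)): arr=[3 _ _] head=0 tail=1 count=1
After op 2 (read()): arr=[3 _ _] head=1 tail=1 count=0
After op 3 (write(10)): arr=[3 10 _] head=1 tail=2 count=1
After op 4 (read()): arr=[3 10 _] head=2 tail=2 count=0
After op 5 (write(21)): arr=[3 10 21] head=2 tail=0 count=1
After op 6 (write(1)): arr=[1 10 21] head=2 tail=1 count=2
After op 7 (read()): arr=[1 10 21] head=0 tail=1 count=1
After op 8 (write(17)): arr=[1 17 21] head=0 tail=2 count=2
After op 9 (write(19)): arr=[1 17 19] head=0 tail=0 count=3
After op 10 (write(14)): arr=[14 17 19] head=1 tail=1 count=3
After op 11 (write(15)): arr=[14 15 19] head=2 tail=2 count=3

Answer: 19 14 15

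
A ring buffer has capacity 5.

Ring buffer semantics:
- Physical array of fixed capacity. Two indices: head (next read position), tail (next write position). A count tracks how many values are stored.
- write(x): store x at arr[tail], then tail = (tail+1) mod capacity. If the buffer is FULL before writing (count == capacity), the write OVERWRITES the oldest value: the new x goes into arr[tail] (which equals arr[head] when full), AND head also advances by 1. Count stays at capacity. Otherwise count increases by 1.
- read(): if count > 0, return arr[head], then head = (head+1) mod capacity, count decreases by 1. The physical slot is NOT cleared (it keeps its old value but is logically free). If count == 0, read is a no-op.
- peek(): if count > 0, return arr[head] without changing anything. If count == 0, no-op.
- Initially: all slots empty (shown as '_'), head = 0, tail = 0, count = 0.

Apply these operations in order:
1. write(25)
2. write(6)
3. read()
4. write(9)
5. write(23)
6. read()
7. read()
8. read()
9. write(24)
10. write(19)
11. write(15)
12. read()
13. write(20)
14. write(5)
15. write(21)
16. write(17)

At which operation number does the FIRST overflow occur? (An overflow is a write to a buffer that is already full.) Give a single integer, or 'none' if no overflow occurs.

Answer: 16

Derivation:
After op 1 (write(25)): arr=[25 _ _ _ _] head=0 tail=1 count=1
After op 2 (write(6)): arr=[25 6 _ _ _] head=0 tail=2 count=2
After op 3 (read()): arr=[25 6 _ _ _] head=1 tail=2 count=1
After op 4 (write(9)): arr=[25 6 9 _ _] head=1 tail=3 count=2
After op 5 (write(23)): arr=[25 6 9 23 _] head=1 tail=4 count=3
After op 6 (read()): arr=[25 6 9 23 _] head=2 tail=4 count=2
After op 7 (read()): arr=[25 6 9 23 _] head=3 tail=4 count=1
After op 8 (read()): arr=[25 6 9 23 _] head=4 tail=4 count=0
After op 9 (write(24)): arr=[25 6 9 23 24] head=4 tail=0 count=1
After op 10 (write(19)): arr=[19 6 9 23 24] head=4 tail=1 count=2
After op 11 (write(15)): arr=[19 15 9 23 24] head=4 tail=2 count=3
After op 12 (read()): arr=[19 15 9 23 24] head=0 tail=2 count=2
After op 13 (write(20)): arr=[19 15 20 23 24] head=0 tail=3 count=3
After op 14 (write(5)): arr=[19 15 20 5 24] head=0 tail=4 count=4
After op 15 (write(21)): arr=[19 15 20 5 21] head=0 tail=0 count=5
After op 16 (write(17)): arr=[17 15 20 5 21] head=1 tail=1 count=5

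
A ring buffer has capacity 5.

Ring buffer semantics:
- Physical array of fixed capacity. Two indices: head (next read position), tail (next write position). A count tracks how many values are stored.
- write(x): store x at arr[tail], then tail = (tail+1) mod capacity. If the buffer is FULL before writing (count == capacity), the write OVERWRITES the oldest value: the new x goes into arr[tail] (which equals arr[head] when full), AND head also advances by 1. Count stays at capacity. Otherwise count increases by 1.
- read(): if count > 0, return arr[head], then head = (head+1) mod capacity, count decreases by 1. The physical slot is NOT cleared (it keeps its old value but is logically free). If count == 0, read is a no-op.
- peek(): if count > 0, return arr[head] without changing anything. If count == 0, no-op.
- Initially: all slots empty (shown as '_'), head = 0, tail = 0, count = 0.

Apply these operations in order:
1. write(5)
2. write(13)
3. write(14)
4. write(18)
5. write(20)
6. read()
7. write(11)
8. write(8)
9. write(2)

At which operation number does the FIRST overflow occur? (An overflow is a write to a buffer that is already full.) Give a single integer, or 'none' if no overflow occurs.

Answer: 8

Derivation:
After op 1 (write(5)): arr=[5 _ _ _ _] head=0 tail=1 count=1
After op 2 (write(13)): arr=[5 13 _ _ _] head=0 tail=2 count=2
After op 3 (write(14)): arr=[5 13 14 _ _] head=0 tail=3 count=3
After op 4 (write(18)): arr=[5 13 14 18 _] head=0 tail=4 count=4
After op 5 (write(20)): arr=[5 13 14 18 20] head=0 tail=0 count=5
After op 6 (read()): arr=[5 13 14 18 20] head=1 tail=0 count=4
After op 7 (write(11)): arr=[11 13 14 18 20] head=1 tail=1 count=5
After op 8 (write(8)): arr=[11 8 14 18 20] head=2 tail=2 count=5
After op 9 (write(2)): arr=[11 8 2 18 20] head=3 tail=3 count=5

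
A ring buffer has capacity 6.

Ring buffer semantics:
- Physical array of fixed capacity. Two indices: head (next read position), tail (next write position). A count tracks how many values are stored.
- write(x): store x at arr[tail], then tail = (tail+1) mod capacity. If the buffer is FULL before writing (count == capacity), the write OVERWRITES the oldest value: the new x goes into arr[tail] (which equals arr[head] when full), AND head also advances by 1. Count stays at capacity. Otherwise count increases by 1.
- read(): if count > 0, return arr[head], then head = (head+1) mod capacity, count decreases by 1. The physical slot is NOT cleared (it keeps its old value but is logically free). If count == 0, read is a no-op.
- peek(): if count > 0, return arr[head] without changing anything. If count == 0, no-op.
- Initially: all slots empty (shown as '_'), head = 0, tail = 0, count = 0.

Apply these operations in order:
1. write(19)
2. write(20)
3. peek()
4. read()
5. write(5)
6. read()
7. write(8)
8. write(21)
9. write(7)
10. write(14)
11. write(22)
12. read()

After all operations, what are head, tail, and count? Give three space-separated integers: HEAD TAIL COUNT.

Answer: 3 2 5

Derivation:
After op 1 (write(19)): arr=[19 _ _ _ _ _] head=0 tail=1 count=1
After op 2 (write(20)): arr=[19 20 _ _ _ _] head=0 tail=2 count=2
After op 3 (peek()): arr=[19 20 _ _ _ _] head=0 tail=2 count=2
After op 4 (read()): arr=[19 20 _ _ _ _] head=1 tail=2 count=1
After op 5 (write(5)): arr=[19 20 5 _ _ _] head=1 tail=3 count=2
After op 6 (read()): arr=[19 20 5 _ _ _] head=2 tail=3 count=1
After op 7 (write(8)): arr=[19 20 5 8 _ _] head=2 tail=4 count=2
After op 8 (write(21)): arr=[19 20 5 8 21 _] head=2 tail=5 count=3
After op 9 (write(7)): arr=[19 20 5 8 21 7] head=2 tail=0 count=4
After op 10 (write(14)): arr=[14 20 5 8 21 7] head=2 tail=1 count=5
After op 11 (write(22)): arr=[14 22 5 8 21 7] head=2 tail=2 count=6
After op 12 (read()): arr=[14 22 5 8 21 7] head=3 tail=2 count=5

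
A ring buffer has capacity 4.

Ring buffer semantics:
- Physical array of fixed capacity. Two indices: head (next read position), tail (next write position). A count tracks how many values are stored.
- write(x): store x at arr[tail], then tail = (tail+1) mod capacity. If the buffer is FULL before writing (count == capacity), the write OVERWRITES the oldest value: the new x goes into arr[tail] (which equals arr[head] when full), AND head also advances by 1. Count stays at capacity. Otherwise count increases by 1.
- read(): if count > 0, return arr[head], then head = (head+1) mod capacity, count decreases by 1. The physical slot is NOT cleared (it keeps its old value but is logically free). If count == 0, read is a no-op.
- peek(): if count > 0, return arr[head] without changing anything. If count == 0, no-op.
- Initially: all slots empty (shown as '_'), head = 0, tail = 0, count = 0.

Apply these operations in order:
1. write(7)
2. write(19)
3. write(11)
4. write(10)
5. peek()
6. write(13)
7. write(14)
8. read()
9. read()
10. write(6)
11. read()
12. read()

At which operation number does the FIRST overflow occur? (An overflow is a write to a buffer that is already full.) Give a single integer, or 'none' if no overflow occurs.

After op 1 (write(7)): arr=[7 _ _ _] head=0 tail=1 count=1
After op 2 (write(19)): arr=[7 19 _ _] head=0 tail=2 count=2
After op 3 (write(11)): arr=[7 19 11 _] head=0 tail=3 count=3
After op 4 (write(10)): arr=[7 19 11 10] head=0 tail=0 count=4
After op 5 (peek()): arr=[7 19 11 10] head=0 tail=0 count=4
After op 6 (write(13)): arr=[13 19 11 10] head=1 tail=1 count=4
After op 7 (write(14)): arr=[13 14 11 10] head=2 tail=2 count=4
After op 8 (read()): arr=[13 14 11 10] head=3 tail=2 count=3
After op 9 (read()): arr=[13 14 11 10] head=0 tail=2 count=2
After op 10 (write(6)): arr=[13 14 6 10] head=0 tail=3 count=3
After op 11 (read()): arr=[13 14 6 10] head=1 tail=3 count=2
After op 12 (read()): arr=[13 14 6 10] head=2 tail=3 count=1

Answer: 6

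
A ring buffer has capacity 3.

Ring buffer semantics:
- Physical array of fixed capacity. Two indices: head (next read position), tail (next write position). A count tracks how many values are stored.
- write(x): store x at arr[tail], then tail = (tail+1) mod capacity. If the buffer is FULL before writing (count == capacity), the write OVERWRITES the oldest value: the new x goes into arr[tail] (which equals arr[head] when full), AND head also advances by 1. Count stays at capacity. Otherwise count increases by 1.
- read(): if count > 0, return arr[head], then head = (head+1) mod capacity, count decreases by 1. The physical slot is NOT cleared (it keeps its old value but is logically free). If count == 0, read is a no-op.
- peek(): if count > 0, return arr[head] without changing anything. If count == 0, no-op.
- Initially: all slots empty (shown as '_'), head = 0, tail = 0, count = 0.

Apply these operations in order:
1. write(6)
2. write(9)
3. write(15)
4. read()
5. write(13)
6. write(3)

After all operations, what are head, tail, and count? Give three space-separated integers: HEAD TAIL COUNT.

Answer: 2 2 3

Derivation:
After op 1 (write(6)): arr=[6 _ _] head=0 tail=1 count=1
After op 2 (write(9)): arr=[6 9 _] head=0 tail=2 count=2
After op 3 (write(15)): arr=[6 9 15] head=0 tail=0 count=3
After op 4 (read()): arr=[6 9 15] head=1 tail=0 count=2
After op 5 (write(13)): arr=[13 9 15] head=1 tail=1 count=3
After op 6 (write(3)): arr=[13 3 15] head=2 tail=2 count=3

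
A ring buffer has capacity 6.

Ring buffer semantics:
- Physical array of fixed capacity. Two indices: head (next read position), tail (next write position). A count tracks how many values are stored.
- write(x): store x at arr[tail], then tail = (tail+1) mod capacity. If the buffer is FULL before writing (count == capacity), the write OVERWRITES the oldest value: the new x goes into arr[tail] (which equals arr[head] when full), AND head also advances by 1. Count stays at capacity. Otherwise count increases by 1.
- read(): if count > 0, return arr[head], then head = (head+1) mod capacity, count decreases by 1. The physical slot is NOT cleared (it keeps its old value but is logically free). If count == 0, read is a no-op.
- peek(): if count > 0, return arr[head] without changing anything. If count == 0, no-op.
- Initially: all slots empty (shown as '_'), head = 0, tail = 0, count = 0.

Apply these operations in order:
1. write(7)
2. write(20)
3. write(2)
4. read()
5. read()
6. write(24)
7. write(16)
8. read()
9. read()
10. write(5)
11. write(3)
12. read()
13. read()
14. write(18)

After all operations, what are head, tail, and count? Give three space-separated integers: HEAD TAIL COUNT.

Answer: 0 2 2

Derivation:
After op 1 (write(7)): arr=[7 _ _ _ _ _] head=0 tail=1 count=1
After op 2 (write(20)): arr=[7 20 _ _ _ _] head=0 tail=2 count=2
After op 3 (write(2)): arr=[7 20 2 _ _ _] head=0 tail=3 count=3
After op 4 (read()): arr=[7 20 2 _ _ _] head=1 tail=3 count=2
After op 5 (read()): arr=[7 20 2 _ _ _] head=2 tail=3 count=1
After op 6 (write(24)): arr=[7 20 2 24 _ _] head=2 tail=4 count=2
After op 7 (write(16)): arr=[7 20 2 24 16 _] head=2 tail=5 count=3
After op 8 (read()): arr=[7 20 2 24 16 _] head=3 tail=5 count=2
After op 9 (read()): arr=[7 20 2 24 16 _] head=4 tail=5 count=1
After op 10 (write(5)): arr=[7 20 2 24 16 5] head=4 tail=0 count=2
After op 11 (write(3)): arr=[3 20 2 24 16 5] head=4 tail=1 count=3
After op 12 (read()): arr=[3 20 2 24 16 5] head=5 tail=1 count=2
After op 13 (read()): arr=[3 20 2 24 16 5] head=0 tail=1 count=1
After op 14 (write(18)): arr=[3 18 2 24 16 5] head=0 tail=2 count=2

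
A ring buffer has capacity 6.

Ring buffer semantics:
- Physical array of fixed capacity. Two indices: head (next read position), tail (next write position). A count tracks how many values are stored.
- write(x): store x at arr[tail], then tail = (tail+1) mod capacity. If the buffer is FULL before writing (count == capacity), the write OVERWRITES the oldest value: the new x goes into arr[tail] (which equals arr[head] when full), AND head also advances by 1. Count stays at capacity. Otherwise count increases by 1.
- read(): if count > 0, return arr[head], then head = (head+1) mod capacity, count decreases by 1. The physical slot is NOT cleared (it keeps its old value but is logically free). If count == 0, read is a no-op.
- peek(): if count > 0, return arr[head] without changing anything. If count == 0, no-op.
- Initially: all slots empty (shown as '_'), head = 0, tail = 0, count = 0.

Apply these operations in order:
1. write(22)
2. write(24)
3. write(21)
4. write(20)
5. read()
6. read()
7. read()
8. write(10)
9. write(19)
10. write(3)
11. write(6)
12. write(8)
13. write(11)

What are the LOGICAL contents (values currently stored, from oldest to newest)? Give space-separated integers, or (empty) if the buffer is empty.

After op 1 (write(22)): arr=[22 _ _ _ _ _] head=0 tail=1 count=1
After op 2 (write(24)): arr=[22 24 _ _ _ _] head=0 tail=2 count=2
After op 3 (write(21)): arr=[22 24 21 _ _ _] head=0 tail=3 count=3
After op 4 (write(20)): arr=[22 24 21 20 _ _] head=0 tail=4 count=4
After op 5 (read()): arr=[22 24 21 20 _ _] head=1 tail=4 count=3
After op 6 (read()): arr=[22 24 21 20 _ _] head=2 tail=4 count=2
After op 7 (read()): arr=[22 24 21 20 _ _] head=3 tail=4 count=1
After op 8 (write(10)): arr=[22 24 21 20 10 _] head=3 tail=5 count=2
After op 9 (write(19)): arr=[22 24 21 20 10 19] head=3 tail=0 count=3
After op 10 (write(3)): arr=[3 24 21 20 10 19] head=3 tail=1 count=4
After op 11 (write(6)): arr=[3 6 21 20 10 19] head=3 tail=2 count=5
After op 12 (write(8)): arr=[3 6 8 20 10 19] head=3 tail=3 count=6
After op 13 (write(11)): arr=[3 6 8 11 10 19] head=4 tail=4 count=6

Answer: 10 19 3 6 8 11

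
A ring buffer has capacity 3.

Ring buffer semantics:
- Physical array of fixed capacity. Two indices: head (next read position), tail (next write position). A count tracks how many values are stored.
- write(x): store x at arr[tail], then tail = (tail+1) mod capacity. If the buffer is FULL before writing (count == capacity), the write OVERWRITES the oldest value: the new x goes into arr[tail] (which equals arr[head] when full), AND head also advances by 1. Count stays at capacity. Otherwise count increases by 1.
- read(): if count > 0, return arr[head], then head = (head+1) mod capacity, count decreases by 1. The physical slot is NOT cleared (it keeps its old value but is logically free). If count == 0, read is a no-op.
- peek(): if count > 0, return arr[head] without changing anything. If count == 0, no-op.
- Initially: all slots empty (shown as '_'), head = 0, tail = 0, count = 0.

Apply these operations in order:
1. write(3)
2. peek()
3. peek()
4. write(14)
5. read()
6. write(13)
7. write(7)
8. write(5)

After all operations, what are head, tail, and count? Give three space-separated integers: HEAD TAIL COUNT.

Answer: 2 2 3

Derivation:
After op 1 (write(3)): arr=[3 _ _] head=0 tail=1 count=1
After op 2 (peek()): arr=[3 _ _] head=0 tail=1 count=1
After op 3 (peek()): arr=[3 _ _] head=0 tail=1 count=1
After op 4 (write(14)): arr=[3 14 _] head=0 tail=2 count=2
After op 5 (read()): arr=[3 14 _] head=1 tail=2 count=1
After op 6 (write(13)): arr=[3 14 13] head=1 tail=0 count=2
After op 7 (write(7)): arr=[7 14 13] head=1 tail=1 count=3
After op 8 (write(5)): arr=[7 5 13] head=2 tail=2 count=3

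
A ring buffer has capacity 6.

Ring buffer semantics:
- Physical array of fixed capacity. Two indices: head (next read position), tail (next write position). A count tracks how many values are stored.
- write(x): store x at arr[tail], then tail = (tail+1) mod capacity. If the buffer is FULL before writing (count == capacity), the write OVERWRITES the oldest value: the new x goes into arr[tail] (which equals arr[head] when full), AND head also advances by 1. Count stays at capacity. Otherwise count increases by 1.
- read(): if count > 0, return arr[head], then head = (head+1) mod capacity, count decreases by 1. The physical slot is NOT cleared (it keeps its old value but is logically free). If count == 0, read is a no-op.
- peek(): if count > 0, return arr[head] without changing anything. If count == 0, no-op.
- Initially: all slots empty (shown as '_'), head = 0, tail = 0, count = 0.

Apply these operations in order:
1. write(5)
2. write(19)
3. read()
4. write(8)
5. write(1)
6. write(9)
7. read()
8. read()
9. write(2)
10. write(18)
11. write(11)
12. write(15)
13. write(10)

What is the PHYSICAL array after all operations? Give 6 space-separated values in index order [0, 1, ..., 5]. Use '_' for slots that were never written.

Answer: 18 11 15 10 9 2

Derivation:
After op 1 (write(5)): arr=[5 _ _ _ _ _] head=0 tail=1 count=1
After op 2 (write(19)): arr=[5 19 _ _ _ _] head=0 tail=2 count=2
After op 3 (read()): arr=[5 19 _ _ _ _] head=1 tail=2 count=1
After op 4 (write(8)): arr=[5 19 8 _ _ _] head=1 tail=3 count=2
After op 5 (write(1)): arr=[5 19 8 1 _ _] head=1 tail=4 count=3
After op 6 (write(9)): arr=[5 19 8 1 9 _] head=1 tail=5 count=4
After op 7 (read()): arr=[5 19 8 1 9 _] head=2 tail=5 count=3
After op 8 (read()): arr=[5 19 8 1 9 _] head=3 tail=5 count=2
After op 9 (write(2)): arr=[5 19 8 1 9 2] head=3 tail=0 count=3
After op 10 (write(18)): arr=[18 19 8 1 9 2] head=3 tail=1 count=4
After op 11 (write(11)): arr=[18 11 8 1 9 2] head=3 tail=2 count=5
After op 12 (write(15)): arr=[18 11 15 1 9 2] head=3 tail=3 count=6
After op 13 (write(10)): arr=[18 11 15 10 9 2] head=4 tail=4 count=6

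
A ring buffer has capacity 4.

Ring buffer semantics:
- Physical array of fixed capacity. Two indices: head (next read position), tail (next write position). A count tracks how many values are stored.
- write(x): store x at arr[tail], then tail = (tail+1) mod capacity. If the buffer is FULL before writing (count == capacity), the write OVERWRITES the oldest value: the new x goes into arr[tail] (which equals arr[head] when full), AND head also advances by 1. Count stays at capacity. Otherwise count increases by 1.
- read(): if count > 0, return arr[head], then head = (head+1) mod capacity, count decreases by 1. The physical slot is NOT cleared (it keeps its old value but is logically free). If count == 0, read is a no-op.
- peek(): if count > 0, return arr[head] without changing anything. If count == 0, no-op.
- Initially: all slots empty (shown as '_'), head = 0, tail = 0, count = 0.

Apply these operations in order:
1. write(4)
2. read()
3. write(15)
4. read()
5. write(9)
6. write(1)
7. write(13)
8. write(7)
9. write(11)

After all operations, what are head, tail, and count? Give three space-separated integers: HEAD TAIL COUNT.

Answer: 3 3 4

Derivation:
After op 1 (write(4)): arr=[4 _ _ _] head=0 tail=1 count=1
After op 2 (read()): arr=[4 _ _ _] head=1 tail=1 count=0
After op 3 (write(15)): arr=[4 15 _ _] head=1 tail=2 count=1
After op 4 (read()): arr=[4 15 _ _] head=2 tail=2 count=0
After op 5 (write(9)): arr=[4 15 9 _] head=2 tail=3 count=1
After op 6 (write(1)): arr=[4 15 9 1] head=2 tail=0 count=2
After op 7 (write(13)): arr=[13 15 9 1] head=2 tail=1 count=3
After op 8 (write(7)): arr=[13 7 9 1] head=2 tail=2 count=4
After op 9 (write(11)): arr=[13 7 11 1] head=3 tail=3 count=4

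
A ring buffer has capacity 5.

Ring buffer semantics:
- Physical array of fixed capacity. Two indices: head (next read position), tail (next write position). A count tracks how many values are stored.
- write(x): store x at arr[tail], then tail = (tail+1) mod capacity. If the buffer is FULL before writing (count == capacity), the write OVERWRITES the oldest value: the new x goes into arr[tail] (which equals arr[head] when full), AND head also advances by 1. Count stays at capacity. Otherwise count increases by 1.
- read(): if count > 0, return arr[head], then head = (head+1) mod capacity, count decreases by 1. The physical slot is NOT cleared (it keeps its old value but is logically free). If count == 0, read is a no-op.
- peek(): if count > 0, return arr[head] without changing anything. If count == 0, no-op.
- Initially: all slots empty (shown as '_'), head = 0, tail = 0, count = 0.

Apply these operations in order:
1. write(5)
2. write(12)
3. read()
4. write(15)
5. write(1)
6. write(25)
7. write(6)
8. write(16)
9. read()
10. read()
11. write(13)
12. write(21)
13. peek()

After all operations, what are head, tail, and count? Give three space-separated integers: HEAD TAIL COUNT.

After op 1 (write(5)): arr=[5 _ _ _ _] head=0 tail=1 count=1
After op 2 (write(12)): arr=[5 12 _ _ _] head=0 tail=2 count=2
After op 3 (read()): arr=[5 12 _ _ _] head=1 tail=2 count=1
After op 4 (write(15)): arr=[5 12 15 _ _] head=1 tail=3 count=2
After op 5 (write(1)): arr=[5 12 15 1 _] head=1 tail=4 count=3
After op 6 (write(25)): arr=[5 12 15 1 25] head=1 tail=0 count=4
After op 7 (write(6)): arr=[6 12 15 1 25] head=1 tail=1 count=5
After op 8 (write(16)): arr=[6 16 15 1 25] head=2 tail=2 count=5
After op 9 (read()): arr=[6 16 15 1 25] head=3 tail=2 count=4
After op 10 (read()): arr=[6 16 15 1 25] head=4 tail=2 count=3
After op 11 (write(13)): arr=[6 16 13 1 25] head=4 tail=3 count=4
After op 12 (write(21)): arr=[6 16 13 21 25] head=4 tail=4 count=5
After op 13 (peek()): arr=[6 16 13 21 25] head=4 tail=4 count=5

Answer: 4 4 5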